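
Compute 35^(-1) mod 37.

Step 1: We need x such that 35 * x = 1 (mod 37).
Step 2: Using the extended Euclidean algorithm or trial:
  35 * 18 = 630 = 17 * 37 + 1.
Step 3: Since 630 mod 37 = 1, the inverse is x = 18.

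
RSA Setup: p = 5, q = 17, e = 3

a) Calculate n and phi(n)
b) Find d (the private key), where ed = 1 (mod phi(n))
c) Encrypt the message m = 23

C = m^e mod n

Step 1: n = 5 * 17 = 85.
Step 2: phi(n) = (5-1)(17-1) = 4 * 16 = 64.
Step 3: Find d = 3^(-1) mod 64 = 43.
  Verify: 3 * 43 = 129 = 1 (mod 64).
Step 4: C = 23^3 mod 85 = 12.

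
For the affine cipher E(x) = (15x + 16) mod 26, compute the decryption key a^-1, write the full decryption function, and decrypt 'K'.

Step 1: Find a^-1, the modular inverse of 15 mod 26.
Step 2: We need 15 * a^-1 = 1 (mod 26).
Step 3: 15 * 7 = 105 = 4 * 26 + 1, so a^-1 = 7.
Step 4: D(y) = 7(y - 16) mod 26.
Step 5: Apply to 'K' (y = 10): D(10) = 7 * (10 - 16) mod 26 = 7 * -6 mod 26 = 10 -> 'K'.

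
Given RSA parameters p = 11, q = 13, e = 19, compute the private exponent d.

Step 1: n = 11 * 13 = 143.
Step 2: phi(n) = 10 * 12 = 120.
Step 3: Find d such that 19 * d = 1 (mod 120).
Step 4: d = 19^(-1) mod 120 = 19.
Verification: 19 * 19 = 361 = 3 * 120 + 1.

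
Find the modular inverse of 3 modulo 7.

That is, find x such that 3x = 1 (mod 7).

Step 1: We need x such that 3 * x = 1 (mod 7).
Step 2: Using the extended Euclidean algorithm or trial:
  3 * 5 = 15 = 2 * 7 + 1.
Step 3: Since 15 mod 7 = 1, the inverse is x = 5.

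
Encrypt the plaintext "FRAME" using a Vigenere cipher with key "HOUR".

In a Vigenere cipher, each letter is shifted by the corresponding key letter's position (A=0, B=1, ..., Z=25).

Step 1: Repeat key to match plaintext length:
  Plaintext: FRAME
  Key:       HOURH
Step 2: Encrypt each letter:
  F(5) + H(7) = (5+7) mod 26 = 12 = M
  R(17) + O(14) = (17+14) mod 26 = 5 = F
  A(0) + U(20) = (0+20) mod 26 = 20 = U
  M(12) + R(17) = (12+17) mod 26 = 3 = D
  E(4) + H(7) = (4+7) mod 26 = 11 = L
Ciphertext: MFUDL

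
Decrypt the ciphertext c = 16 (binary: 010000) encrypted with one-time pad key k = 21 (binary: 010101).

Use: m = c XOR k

Step 1: XOR ciphertext with key:
  Ciphertext: 010000
  Key:        010101
  XOR:        000101
Step 2: Plaintext = 000101 = 5 in decimal.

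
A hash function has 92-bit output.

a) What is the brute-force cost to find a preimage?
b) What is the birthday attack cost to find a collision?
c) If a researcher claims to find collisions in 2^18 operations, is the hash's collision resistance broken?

Step 1: Preimage resistance requires brute-force of 2^92 operations.
Step 2: Collision resistance (birthday bound) = 2^(92/2) = 2^46.
Step 3: The claimed attack costs 2^18 operations.
Step 4: Since 2^18 < 2^46, the claimed attack beats the generic birthday bound, so collision resistance is broken.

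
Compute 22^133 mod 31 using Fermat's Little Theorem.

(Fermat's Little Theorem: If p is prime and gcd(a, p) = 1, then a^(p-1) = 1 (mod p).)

Step 1: Since 31 is prime, by Fermat's Little Theorem: 22^30 = 1 (mod 31).
Step 2: Reduce exponent: 133 mod 30 = 13.
Step 3: So 22^133 = 22^13 (mod 31).
Step 4: 22^13 mod 31 = 13.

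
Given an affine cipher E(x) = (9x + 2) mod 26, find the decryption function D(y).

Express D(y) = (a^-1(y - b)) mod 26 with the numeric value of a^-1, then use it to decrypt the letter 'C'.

Step 1: Find a^-1, the modular inverse of 9 mod 26.
Step 2: We need 9 * a^-1 = 1 (mod 26).
Step 3: 9 * 3 = 27 = 1 * 26 + 1, so a^-1 = 3.
Step 4: D(y) = 3(y - 2) mod 26.
Step 5: Apply to 'C' (y = 2): D(2) = 3 * (2 - 2) mod 26 = 3 * 0 mod 26 = 0 -> 'A'.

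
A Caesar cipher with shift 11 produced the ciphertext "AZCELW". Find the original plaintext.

Step 1: Reverse the shift by subtracting 11 from each letter position.
  A (position 0) -> position (0-11) mod 26 = 15 -> P
  Z (position 25) -> position (25-11) mod 26 = 14 -> O
  C (position 2) -> position (2-11) mod 26 = 17 -> R
  E (position 4) -> position (4-11) mod 26 = 19 -> T
  L (position 11) -> position (11-11) mod 26 = 0 -> A
  W (position 22) -> position (22-11) mod 26 = 11 -> L
Decrypted message: PORTAL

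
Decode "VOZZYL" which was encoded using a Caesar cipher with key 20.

Step 1: Reverse the shift by subtracting 20 from each letter position.
  V (position 21) -> position (21-20) mod 26 = 1 -> B
  O (position 14) -> position (14-20) mod 26 = 20 -> U
  Z (position 25) -> position (25-20) mod 26 = 5 -> F
  Z (position 25) -> position (25-20) mod 26 = 5 -> F
  Y (position 24) -> position (24-20) mod 26 = 4 -> E
  L (position 11) -> position (11-20) mod 26 = 17 -> R
Decrypted message: BUFFER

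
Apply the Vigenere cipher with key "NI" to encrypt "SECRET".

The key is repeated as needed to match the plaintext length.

Step 1: Repeat key to match plaintext length:
  Plaintext: SECRET
  Key:       NININI
Step 2: Encrypt each letter:
  S(18) + N(13) = (18+13) mod 26 = 5 = F
  E(4) + I(8) = (4+8) mod 26 = 12 = M
  C(2) + N(13) = (2+13) mod 26 = 15 = P
  R(17) + I(8) = (17+8) mod 26 = 25 = Z
  E(4) + N(13) = (4+13) mod 26 = 17 = R
  T(19) + I(8) = (19+8) mod 26 = 1 = B
Ciphertext: FMPZRB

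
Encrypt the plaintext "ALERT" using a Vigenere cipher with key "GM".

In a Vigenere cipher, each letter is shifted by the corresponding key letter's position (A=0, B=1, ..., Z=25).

Step 1: Repeat key to match plaintext length:
  Plaintext: ALERT
  Key:       GMGMG
Step 2: Encrypt each letter:
  A(0) + G(6) = (0+6) mod 26 = 6 = G
  L(11) + M(12) = (11+12) mod 26 = 23 = X
  E(4) + G(6) = (4+6) mod 26 = 10 = K
  R(17) + M(12) = (17+12) mod 26 = 3 = D
  T(19) + G(6) = (19+6) mod 26 = 25 = Z
Ciphertext: GXKDZ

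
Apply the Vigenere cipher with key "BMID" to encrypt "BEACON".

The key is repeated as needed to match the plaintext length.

Step 1: Repeat key to match plaintext length:
  Plaintext: BEACON
  Key:       BMIDBM
Step 2: Encrypt each letter:
  B(1) + B(1) = (1+1) mod 26 = 2 = C
  E(4) + M(12) = (4+12) mod 26 = 16 = Q
  A(0) + I(8) = (0+8) mod 26 = 8 = I
  C(2) + D(3) = (2+3) mod 26 = 5 = F
  O(14) + B(1) = (14+1) mod 26 = 15 = P
  N(13) + M(12) = (13+12) mod 26 = 25 = Z
Ciphertext: CQIFPZ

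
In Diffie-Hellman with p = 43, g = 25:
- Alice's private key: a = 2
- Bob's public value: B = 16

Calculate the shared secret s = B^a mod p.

Step 1: s = B^a mod p = 16^2 mod 43.
  16^1 mod 43 = 16
  16^2 mod 43 = (16 * 16) mod 43 = 41
Result: shared secret = 41.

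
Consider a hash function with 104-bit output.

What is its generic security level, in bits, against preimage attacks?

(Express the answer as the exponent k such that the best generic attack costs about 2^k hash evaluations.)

Step 1: The hash has a 104-bit output.
Step 2: Preimage resistance means: given a digest h(x), it should be infeasible to find any input that hashes to it.
With a 104-bit output there are 2^104 possible digests, so a generic brute-force preimage search costs about 2^104 evaluations.
Step 3: Security level = 104 bits.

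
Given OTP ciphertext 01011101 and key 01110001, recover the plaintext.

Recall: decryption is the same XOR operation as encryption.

Step 1: XOR ciphertext with key:
  Ciphertext: 01011101
  Key:        01110001
  XOR:        00101100
Step 2: Plaintext = 00101100 = 44 in decimal.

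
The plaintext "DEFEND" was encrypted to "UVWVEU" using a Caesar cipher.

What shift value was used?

Step 1: Compare first letters: D (position 3) -> U (position 20).
Step 2: Shift = (20 - 3) mod 26 = 17.
The shift value is 17.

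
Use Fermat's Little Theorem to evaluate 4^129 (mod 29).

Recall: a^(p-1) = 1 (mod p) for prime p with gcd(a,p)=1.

Step 1: Since 29 is prime, by Fermat's Little Theorem: 4^28 = 1 (mod 29).
Step 2: Reduce exponent: 129 mod 28 = 17.
Step 3: So 4^129 = 4^17 (mod 29).
Step 4: 4^17 mod 29 = 6.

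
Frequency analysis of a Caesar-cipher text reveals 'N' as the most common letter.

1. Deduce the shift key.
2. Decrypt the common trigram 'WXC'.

Step 1: In English, 'E' is the most frequent letter (12.7%).
Step 2: The most frequent ciphertext letter is 'N' (position 13).
Step 3: Shift = (13 - 4) mod 26 = 9.
Step 4: Decrypt 'WXC' by shifting back 9:
  W -> N
  X -> O
  C -> T
Step 5: 'WXC' decrypts to 'NOT'.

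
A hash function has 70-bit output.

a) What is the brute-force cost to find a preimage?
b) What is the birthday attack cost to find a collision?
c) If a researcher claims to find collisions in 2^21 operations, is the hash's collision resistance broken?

Step 1: Preimage resistance requires brute-force of 2^70 operations.
Step 2: Collision resistance (birthday bound) = 2^(70/2) = 2^35.
Step 3: The claimed attack costs 2^21 operations.
Step 4: Since 2^21 < 2^35, the claimed attack beats the generic birthday bound, so collision resistance is broken.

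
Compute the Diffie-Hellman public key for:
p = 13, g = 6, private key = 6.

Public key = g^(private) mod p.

Step 1: A = g^a mod p = 6^6 mod 13.
  6^1 mod 13 = 6
  6^2 mod 13 = (6 * 6) mod 13 = 10
  6^3 mod 13 = (10 * 6) mod 13 = 8
  6^4 mod 13 = (8 * 6) mod 13 = 9
  6^5 mod 13 = (9 * 6) mod 13 = 2
  6^6 mod 13 = (2 * 6) mod 13 = 12
Result: A = 12.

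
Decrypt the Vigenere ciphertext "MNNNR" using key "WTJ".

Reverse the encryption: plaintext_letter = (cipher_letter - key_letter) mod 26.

Step 1: Extend key: WTJWT
Step 2: Decrypt each letter (c - k) mod 26:
  M(12) - W(22) = (12-22) mod 26 = 16 = Q
  N(13) - T(19) = (13-19) mod 26 = 20 = U
  N(13) - J(9) = (13-9) mod 26 = 4 = E
  N(13) - W(22) = (13-22) mod 26 = 17 = R
  R(17) - T(19) = (17-19) mod 26 = 24 = Y
Plaintext: QUERY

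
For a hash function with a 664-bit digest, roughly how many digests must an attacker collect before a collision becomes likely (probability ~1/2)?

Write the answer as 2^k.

Step 1: The birthday paradox gives collision probability ~50% after sqrt(2^n) = 2^(n/2) hashes.
Step 2: For 664-bit output: 2^(664/2) = 2^332.
Step 3: Approximately 2^332 hash computations needed.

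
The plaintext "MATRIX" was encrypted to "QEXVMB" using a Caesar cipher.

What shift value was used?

Step 1: Compare first letters: M (position 12) -> Q (position 16).
Step 2: Shift = (16 - 12) mod 26 = 4.
The shift value is 4.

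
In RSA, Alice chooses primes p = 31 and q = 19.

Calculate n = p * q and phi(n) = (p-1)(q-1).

Step 1: n = p * q = 31 * 19 = 589.
Step 2: phi(n) = (p-1)(q-1) = 30 * 18 = 540.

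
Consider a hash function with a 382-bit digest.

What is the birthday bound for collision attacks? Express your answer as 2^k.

Step 1: The birthday paradox gives collision probability ~50% after sqrt(2^n) = 2^(n/2) hashes.
Step 2: For 382-bit output: 2^(382/2) = 2^191.
Step 3: Approximately 2^191 hash computations needed.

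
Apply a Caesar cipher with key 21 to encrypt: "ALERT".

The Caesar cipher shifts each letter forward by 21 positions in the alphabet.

Step 1: For each letter, shift forward by 21 positions (mod 26).
  A (position 0) -> position (0+21) mod 26 = 21 -> V
  L (position 11) -> position (11+21) mod 26 = 6 -> G
  E (position 4) -> position (4+21) mod 26 = 25 -> Z
  R (position 17) -> position (17+21) mod 26 = 12 -> M
  T (position 19) -> position (19+21) mod 26 = 14 -> O
Result: VGZMO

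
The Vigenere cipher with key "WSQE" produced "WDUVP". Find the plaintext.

Step 1: Extend key: WSQEW
Step 2: Decrypt each letter (c - k) mod 26:
  W(22) - W(22) = (22-22) mod 26 = 0 = A
  D(3) - S(18) = (3-18) mod 26 = 11 = L
  U(20) - Q(16) = (20-16) mod 26 = 4 = E
  V(21) - E(4) = (21-4) mod 26 = 17 = R
  P(15) - W(22) = (15-22) mod 26 = 19 = T
Plaintext: ALERT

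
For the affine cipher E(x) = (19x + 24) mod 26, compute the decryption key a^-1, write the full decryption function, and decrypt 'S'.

Step 1: Find a^-1, the modular inverse of 19 mod 26.
Step 2: We need 19 * a^-1 = 1 (mod 26).
Step 3: 19 * 11 = 209 = 8 * 26 + 1, so a^-1 = 11.
Step 4: D(y) = 11(y - 24) mod 26.
Step 5: Apply to 'S' (y = 18): D(18) = 11 * (18 - 24) mod 26 = 11 * -6 mod 26 = 12 -> 'M'.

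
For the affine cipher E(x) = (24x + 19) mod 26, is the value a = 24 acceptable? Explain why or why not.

Step 1: Compute gcd(24, 26).
Step 2: gcd(24, 26) = 2.
Since gcd = 2 != 1, 24 shares a common factor with 26, so it cannot be used.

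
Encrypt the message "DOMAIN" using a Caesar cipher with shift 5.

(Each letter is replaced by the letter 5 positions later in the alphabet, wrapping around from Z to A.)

Step 1: For each letter, shift forward by 5 positions (mod 26).
  D (position 3) -> position (3+5) mod 26 = 8 -> I
  O (position 14) -> position (14+5) mod 26 = 19 -> T
  M (position 12) -> position (12+5) mod 26 = 17 -> R
  A (position 0) -> position (0+5) mod 26 = 5 -> F
  I (position 8) -> position (8+5) mod 26 = 13 -> N
  N (position 13) -> position (13+5) mod 26 = 18 -> S
Result: ITRFNS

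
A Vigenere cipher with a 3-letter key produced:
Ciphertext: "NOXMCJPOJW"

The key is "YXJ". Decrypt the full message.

Step 1: Key 'YXJ' has length 3. Extended key: YXJYXJYXJY
Step 2: Decrypt each position:
  N(13) - Y(24) = 15 = P
  O(14) - X(23) = 17 = R
  X(23) - J(9) = 14 = O
  M(12) - Y(24) = 14 = O
  C(2) - X(23) = 5 = F
  J(9) - J(9) = 0 = A
  P(15) - Y(24) = 17 = R
  O(14) - X(23) = 17 = R
  J(9) - J(9) = 0 = A
  W(22) - Y(24) = 24 = Y
Plaintext: PROOFARRAY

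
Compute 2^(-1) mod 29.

Step 1: We need x such that 2 * x = 1 (mod 29).
Step 2: Using the extended Euclidean algorithm or trial:
  2 * 15 = 30 = 1 * 29 + 1.
Step 3: Since 30 mod 29 = 1, the inverse is x = 15.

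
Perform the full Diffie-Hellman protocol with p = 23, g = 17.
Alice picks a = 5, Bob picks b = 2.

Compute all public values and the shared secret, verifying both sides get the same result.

Step 1: A = g^a mod p = 17^5 mod 23 = 21.
Step 2: B = g^b mod p = 17^2 mod 23 = 13.
Step 3: Alice computes s = B^a mod p = 13^5 mod 23 = 4.
Step 4: Bob computes s = A^b mod p = 21^2 mod 23 = 4.
Both sides agree: shared secret = 4.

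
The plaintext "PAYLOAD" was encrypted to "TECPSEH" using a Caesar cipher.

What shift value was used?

Step 1: Compare first letters: P (position 15) -> T (position 19).
Step 2: Shift = (19 - 15) mod 26 = 4.
The shift value is 4.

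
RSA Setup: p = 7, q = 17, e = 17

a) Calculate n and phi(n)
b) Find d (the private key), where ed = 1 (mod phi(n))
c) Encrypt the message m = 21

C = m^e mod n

Step 1: n = 7 * 17 = 119.
Step 2: phi(n) = (7-1)(17-1) = 6 * 16 = 96.
Step 3: Find d = 17^(-1) mod 96 = 17.
  Verify: 17 * 17 = 289 = 1 (mod 96).
Step 4: C = 21^17 mod 119 = 21.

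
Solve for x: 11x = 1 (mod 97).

Step 1: We need x such that 11 * x = 1 (mod 97).
Step 2: Using the extended Euclidean algorithm or trial:
  11 * 53 = 583 = 6 * 97 + 1.
Step 3: Since 583 mod 97 = 1, the inverse is x = 53.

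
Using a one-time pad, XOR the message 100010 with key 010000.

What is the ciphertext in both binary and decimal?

Step 1: Write out the XOR operation bit by bit:
  Message: 100010
  Key:     010000
  XOR:     110010
Step 2: Convert to decimal: 110010 = 50.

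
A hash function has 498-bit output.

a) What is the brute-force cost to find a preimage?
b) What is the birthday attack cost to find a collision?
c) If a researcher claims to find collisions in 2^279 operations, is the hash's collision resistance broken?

Step 1: Preimage resistance requires brute-force of 2^498 operations.
Step 2: Collision resistance (birthday bound) = 2^(498/2) = 2^249.
Step 3: The claimed attack costs 2^279 operations.
Step 4: Since 2^279 >= 2^249, the claimed attack is no faster than the generic birthday attack, so this does not break collision resistance.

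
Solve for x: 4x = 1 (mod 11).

Step 1: We need x such that 4 * x = 1 (mod 11).
Step 2: Using the extended Euclidean algorithm or trial:
  4 * 3 = 12 = 1 * 11 + 1.
Step 3: Since 12 mod 11 = 1, the inverse is x = 3.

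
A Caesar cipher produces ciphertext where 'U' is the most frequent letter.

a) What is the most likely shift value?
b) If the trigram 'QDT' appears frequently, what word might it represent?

Step 1: In English, 'E' is the most frequent letter (12.7%).
Step 2: The most frequent ciphertext letter is 'U' (position 20).
Step 3: Shift = (20 - 4) mod 26 = 16.
Step 4: Decrypt 'QDT' by shifting back 16:
  Q -> A
  D -> N
  T -> D
Step 5: 'QDT' decrypts to 'AND'.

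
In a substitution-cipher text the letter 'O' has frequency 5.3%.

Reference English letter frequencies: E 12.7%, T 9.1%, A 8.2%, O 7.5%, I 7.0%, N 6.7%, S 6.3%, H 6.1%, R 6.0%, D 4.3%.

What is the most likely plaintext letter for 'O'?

Step 1: The observed frequency is 5.3%.
Step 2: Compare with English frequencies:
  E: 12.7% (difference: 7.4%)
  T: 9.1% (difference: 3.8%)
  A: 8.2% (difference: 2.9%)
  O: 7.5% (difference: 2.2%)
  I: 7.0% (difference: 1.7%)
  N: 6.7% (difference: 1.4%)
  S: 6.3% (difference: 1.0%)
  H: 6.1% (difference: 0.8%)
  R: 6.0% (difference: 0.7%) <-- closest
  D: 4.3% (difference: 1.0%)
Step 3: 'O' most likely represents 'R' (frequency 6.0%).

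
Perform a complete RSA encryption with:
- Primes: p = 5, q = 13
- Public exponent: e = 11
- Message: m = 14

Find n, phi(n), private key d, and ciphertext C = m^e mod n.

Step 1: n = 5 * 13 = 65.
Step 2: phi(n) = (5-1)(13-1) = 4 * 12 = 48.
Step 3: Find d = 11^(-1) mod 48 = 35.
  Verify: 11 * 35 = 385 = 1 (mod 48).
Step 4: C = 14^11 mod 65 = 14.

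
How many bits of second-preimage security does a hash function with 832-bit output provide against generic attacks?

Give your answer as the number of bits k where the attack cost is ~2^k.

Step 1: The hash has a 832-bit output.
Step 2: Second-preimage resistance means: given a specific input x, it should be infeasible to find a different y with h(y) = h(x).
With a 832-bit output, a generic search for a second preimage costs about 2^832 evaluations (each trial matches the fixed target with probability 2^-832).
Step 3: Security level = 832 bits.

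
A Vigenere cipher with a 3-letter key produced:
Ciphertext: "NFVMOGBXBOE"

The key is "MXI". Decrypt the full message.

Step 1: Key 'MXI' has length 3. Extended key: MXIMXIMXIMX
Step 2: Decrypt each position:
  N(13) - M(12) = 1 = B
  F(5) - X(23) = 8 = I
  V(21) - I(8) = 13 = N
  M(12) - M(12) = 0 = A
  O(14) - X(23) = 17 = R
  G(6) - I(8) = 24 = Y
  B(1) - M(12) = 15 = P
  X(23) - X(23) = 0 = A
  B(1) - I(8) = 19 = T
  O(14) - M(12) = 2 = C
  E(4) - X(23) = 7 = H
Plaintext: BINARYPATCH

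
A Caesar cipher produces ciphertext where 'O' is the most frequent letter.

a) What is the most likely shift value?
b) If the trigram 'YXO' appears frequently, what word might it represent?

Step 1: In English, 'E' is the most frequent letter (12.7%).
Step 2: The most frequent ciphertext letter is 'O' (position 14).
Step 3: Shift = (14 - 4) mod 26 = 10.
Step 4: Decrypt 'YXO' by shifting back 10:
  Y -> O
  X -> N
  O -> E
Step 5: 'YXO' decrypts to 'ONE'.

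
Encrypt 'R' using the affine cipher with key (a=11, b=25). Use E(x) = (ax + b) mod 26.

Step 1: Convert 'R' to number: x = 17.
Step 2: E(17) = (11 * 17 + 25) mod 26 = 212 mod 26 = 4.
Step 3: Convert 4 back to letter: E.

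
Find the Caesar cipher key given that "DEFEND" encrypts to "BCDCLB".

Step 1: Compare first letters: D (position 3) -> B (position 1).
Step 2: Shift = (1 - 3) mod 26 = 24.
The shift value is 24.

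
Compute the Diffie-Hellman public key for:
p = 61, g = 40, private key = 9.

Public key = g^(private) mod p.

Step 1: A = g^a mod p = 40^9 mod 61.
  40^1 mod 61 = 40
  40^2 mod 61 = (40 * 40) mod 61 = 14
  40^3 mod 61 = (14 * 40) mod 61 = 11
  40^4 mod 61 = (11 * 40) mod 61 = 13
  40^5 mod 61 = (13 * 40) mod 61 = 32
  40^6 mod 61 = (32 * 40) mod 61 = 60
  40^7 mod 61 = (60 * 40) mod 61 = 21
  40^8 mod 61 = (21 * 40) mod 61 = 47
  40^9 mod 61 = (47 * 40) mod 61 = 50
Result: A = 50.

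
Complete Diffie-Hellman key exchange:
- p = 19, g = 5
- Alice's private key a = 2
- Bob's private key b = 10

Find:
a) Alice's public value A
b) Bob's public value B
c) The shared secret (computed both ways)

Step 1: A = g^a mod p = 5^2 mod 19 = 6.
Step 2: B = g^b mod p = 5^10 mod 19 = 5.
Step 3: Alice computes s = B^a mod p = 5^2 mod 19 = 6.
Step 4: Bob computes s = A^b mod p = 6^10 mod 19 = 6.
Both sides agree: shared secret = 6.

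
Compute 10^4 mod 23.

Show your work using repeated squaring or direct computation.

Step 1: Compute 10^4 mod 23 step by step, reducing modulo 23 at each step.
  10^1 mod 23 = 10
  10^2 mod 23 = (10 * 10) mod 23 = 8
  10^3 mod 23 = (8 * 10) mod 23 = 11
  10^4 mod 23 = (11 * 10) mod 23 = 18
Step 2: Result = 18.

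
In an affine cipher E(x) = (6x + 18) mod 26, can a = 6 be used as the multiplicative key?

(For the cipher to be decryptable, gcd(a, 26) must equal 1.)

Step 1: Compute gcd(6, 26).
Step 2: gcd(6, 26) = 2.
Since gcd = 2 != 1, 6 shares a common factor with 26, so it cannot be used.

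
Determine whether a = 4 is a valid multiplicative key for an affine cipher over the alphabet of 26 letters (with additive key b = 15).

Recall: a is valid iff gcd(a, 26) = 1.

Step 1: Compute gcd(4, 26).
Step 2: gcd(4, 26) = 2.
Since gcd = 2 != 1, 4 shares a common factor with 26, so it cannot be used.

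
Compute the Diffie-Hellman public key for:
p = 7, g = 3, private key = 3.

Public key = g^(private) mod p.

Step 1: A = g^a mod p = 3^3 mod 7.
  3^1 mod 7 = 3
  3^2 mod 7 = (3 * 3) mod 7 = 2
  3^3 mod 7 = (2 * 3) mod 7 = 6
Result: A = 6.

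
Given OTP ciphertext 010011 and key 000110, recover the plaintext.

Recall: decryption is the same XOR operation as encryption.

Step 1: XOR ciphertext with key:
  Ciphertext: 010011
  Key:        000110
  XOR:        010101
Step 2: Plaintext = 010101 = 21 in decimal.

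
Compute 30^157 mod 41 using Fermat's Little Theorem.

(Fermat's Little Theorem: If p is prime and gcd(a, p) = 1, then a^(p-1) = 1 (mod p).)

Step 1: Since 41 is prime, by Fermat's Little Theorem: 30^40 = 1 (mod 41).
Step 2: Reduce exponent: 157 mod 40 = 37.
Step 3: So 30^157 = 30^37 (mod 41).
Step 4: 30^37 mod 41 = 28.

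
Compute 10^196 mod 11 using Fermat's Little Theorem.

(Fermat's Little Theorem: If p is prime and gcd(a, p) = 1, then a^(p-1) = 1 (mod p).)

Step 1: Since 11 is prime, by Fermat's Little Theorem: 10^10 = 1 (mod 11).
Step 2: Reduce exponent: 196 mod 10 = 6.
Step 3: So 10^196 = 10^6 (mod 11).
Step 4: 10^6 mod 11 = 1.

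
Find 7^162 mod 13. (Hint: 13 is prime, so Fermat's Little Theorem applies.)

Step 1: Since 13 is prime, by Fermat's Little Theorem: 7^12 = 1 (mod 13).
Step 2: Reduce exponent: 162 mod 12 = 6.
Step 3: So 7^162 = 7^6 (mod 13).
Step 4: 7^6 mod 13 = 12.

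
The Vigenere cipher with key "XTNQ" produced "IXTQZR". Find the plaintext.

Step 1: Extend key: XTNQXT
Step 2: Decrypt each letter (c - k) mod 26:
  I(8) - X(23) = (8-23) mod 26 = 11 = L
  X(23) - T(19) = (23-19) mod 26 = 4 = E
  T(19) - N(13) = (19-13) mod 26 = 6 = G
  Q(16) - Q(16) = (16-16) mod 26 = 0 = A
  Z(25) - X(23) = (25-23) mod 26 = 2 = C
  R(17) - T(19) = (17-19) mod 26 = 24 = Y
Plaintext: LEGACY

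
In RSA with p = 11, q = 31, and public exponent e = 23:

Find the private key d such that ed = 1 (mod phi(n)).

Step 1: n = 11 * 31 = 341.
Step 2: phi(n) = 10 * 30 = 300.
Step 3: Find d such that 23 * d = 1 (mod 300).
Step 4: d = 23^(-1) mod 300 = 287.
Verification: 23 * 287 = 6601 = 22 * 300 + 1.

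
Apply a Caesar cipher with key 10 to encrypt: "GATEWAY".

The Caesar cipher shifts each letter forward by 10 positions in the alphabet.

Step 1: For each letter, shift forward by 10 positions (mod 26).
  G (position 6) -> position (6+10) mod 26 = 16 -> Q
  A (position 0) -> position (0+10) mod 26 = 10 -> K
  T (position 19) -> position (19+10) mod 26 = 3 -> D
  E (position 4) -> position (4+10) mod 26 = 14 -> O
  W (position 22) -> position (22+10) mod 26 = 6 -> G
  A (position 0) -> position (0+10) mod 26 = 10 -> K
  Y (position 24) -> position (24+10) mod 26 = 8 -> I
Result: QKDOGKI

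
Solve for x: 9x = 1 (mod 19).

Step 1: We need x such that 9 * x = 1 (mod 19).
Step 2: Using the extended Euclidean algorithm or trial:
  9 * 17 = 153 = 8 * 19 + 1.
Step 3: Since 153 mod 19 = 1, the inverse is x = 17.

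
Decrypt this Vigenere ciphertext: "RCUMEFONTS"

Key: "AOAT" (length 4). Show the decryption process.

Step 1: Key 'AOAT' has length 4. Extended key: AOATAOATAO
Step 2: Decrypt each position:
  R(17) - A(0) = 17 = R
  C(2) - O(14) = 14 = O
  U(20) - A(0) = 20 = U
  M(12) - T(19) = 19 = T
  E(4) - A(0) = 4 = E
  F(5) - O(14) = 17 = R
  O(14) - A(0) = 14 = O
  N(13) - T(19) = 20 = U
  T(19) - A(0) = 19 = T
  S(18) - O(14) = 4 = E
Plaintext: ROUTEROUTE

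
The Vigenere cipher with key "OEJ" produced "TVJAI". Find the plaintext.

Step 1: Extend key: OEJOE
Step 2: Decrypt each letter (c - k) mod 26:
  T(19) - O(14) = (19-14) mod 26 = 5 = F
  V(21) - E(4) = (21-4) mod 26 = 17 = R
  J(9) - J(9) = (9-9) mod 26 = 0 = A
  A(0) - O(14) = (0-14) mod 26 = 12 = M
  I(8) - E(4) = (8-4) mod 26 = 4 = E
Plaintext: FRAME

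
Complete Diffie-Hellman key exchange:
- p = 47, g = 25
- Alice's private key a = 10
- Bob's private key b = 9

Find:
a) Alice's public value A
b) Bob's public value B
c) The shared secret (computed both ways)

Step 1: A = g^a mod p = 25^10 mod 47 = 3.
Step 2: B = g^b mod p = 25^9 mod 47 = 2.
Step 3: Alice computes s = B^a mod p = 2^10 mod 47 = 37.
Step 4: Bob computes s = A^b mod p = 3^9 mod 47 = 37.
Both sides agree: shared secret = 37.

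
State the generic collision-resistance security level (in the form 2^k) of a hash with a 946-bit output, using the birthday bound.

Step 1: The birthday paradox gives collision probability ~50% after sqrt(2^n) = 2^(n/2) hashes.
Step 2: For 946-bit output: 2^(946/2) = 2^473.
Step 3: Approximately 2^473 hash computations needed.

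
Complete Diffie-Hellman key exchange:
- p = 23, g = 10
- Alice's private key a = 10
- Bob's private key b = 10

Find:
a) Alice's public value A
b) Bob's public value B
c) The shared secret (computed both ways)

Step 1: A = g^a mod p = 10^10 mod 23 = 16.
Step 2: B = g^b mod p = 10^10 mod 23 = 16.
Step 3: Alice computes s = B^a mod p = 16^10 mod 23 = 13.
Step 4: Bob computes s = A^b mod p = 16^10 mod 23 = 13.
Both sides agree: shared secret = 13.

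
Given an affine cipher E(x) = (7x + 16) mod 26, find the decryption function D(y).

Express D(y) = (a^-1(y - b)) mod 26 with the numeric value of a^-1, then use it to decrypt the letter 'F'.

Step 1: Find a^-1, the modular inverse of 7 mod 26.
Step 2: We need 7 * a^-1 = 1 (mod 26).
Step 3: 7 * 15 = 105 = 4 * 26 + 1, so a^-1 = 15.
Step 4: D(y) = 15(y - 16) mod 26.
Step 5: Apply to 'F' (y = 5): D(5) = 15 * (5 - 16) mod 26 = 15 * -11 mod 26 = 17 -> 'R'.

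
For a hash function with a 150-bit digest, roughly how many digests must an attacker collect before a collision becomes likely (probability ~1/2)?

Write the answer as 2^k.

Step 1: The birthday paradox gives collision probability ~50% after sqrt(2^n) = 2^(n/2) hashes.
Step 2: For 150-bit output: 2^(150/2) = 2^75.
Step 3: Approximately 2^75 hash computations needed.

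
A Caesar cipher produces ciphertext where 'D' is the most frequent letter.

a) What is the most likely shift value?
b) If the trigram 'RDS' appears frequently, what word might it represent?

Step 1: In English, 'E' is the most frequent letter (12.7%).
Step 2: The most frequent ciphertext letter is 'D' (position 3).
Step 3: Shift = (3 - 4) mod 26 = 25.
Step 4: Decrypt 'RDS' by shifting back 25:
  R -> S
  D -> E
  S -> T
Step 5: 'RDS' decrypts to 'SET'.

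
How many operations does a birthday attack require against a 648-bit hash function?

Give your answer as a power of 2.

Step 1: The birthday paradox gives collision probability ~50% after sqrt(2^n) = 2^(n/2) hashes.
Step 2: For 648-bit output: 2^(648/2) = 2^324.
Step 3: Approximately 2^324 hash computations needed.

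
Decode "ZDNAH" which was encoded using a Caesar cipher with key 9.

Step 1: Reverse the shift by subtracting 9 from each letter position.
  Z (position 25) -> position (25-9) mod 26 = 16 -> Q
  D (position 3) -> position (3-9) mod 26 = 20 -> U
  N (position 13) -> position (13-9) mod 26 = 4 -> E
  A (position 0) -> position (0-9) mod 26 = 17 -> R
  H (position 7) -> position (7-9) mod 26 = 24 -> Y
Decrypted message: QUERY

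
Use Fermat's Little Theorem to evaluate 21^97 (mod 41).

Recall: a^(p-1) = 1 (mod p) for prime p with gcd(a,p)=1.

Step 1: Since 41 is prime, by Fermat's Little Theorem: 21^40 = 1 (mod 41).
Step 2: Reduce exponent: 97 mod 40 = 17.
Step 3: So 21^97 = 21^17 (mod 41).
Step 4: 21^17 mod 41 = 8.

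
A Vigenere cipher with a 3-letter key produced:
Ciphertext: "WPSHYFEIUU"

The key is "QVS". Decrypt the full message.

Step 1: Key 'QVS' has length 3. Extended key: QVSQVSQVSQ
Step 2: Decrypt each position:
  W(22) - Q(16) = 6 = G
  P(15) - V(21) = 20 = U
  S(18) - S(18) = 0 = A
  H(7) - Q(16) = 17 = R
  Y(24) - V(21) = 3 = D
  F(5) - S(18) = 13 = N
  E(4) - Q(16) = 14 = O
  I(8) - V(21) = 13 = N
  U(20) - S(18) = 2 = C
  U(20) - Q(16) = 4 = E
Plaintext: GUARDNONCE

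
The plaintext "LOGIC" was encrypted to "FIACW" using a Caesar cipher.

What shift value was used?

Step 1: Compare first letters: L (position 11) -> F (position 5).
Step 2: Shift = (5 - 11) mod 26 = 20.
The shift value is 20.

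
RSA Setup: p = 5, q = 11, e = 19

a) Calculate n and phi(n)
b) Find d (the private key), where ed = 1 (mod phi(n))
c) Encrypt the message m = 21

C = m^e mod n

Step 1: n = 5 * 11 = 55.
Step 2: phi(n) = (5-1)(11-1) = 4 * 10 = 40.
Step 3: Find d = 19^(-1) mod 40 = 19.
  Verify: 19 * 19 = 361 = 1 (mod 40).
Step 4: C = 21^19 mod 55 = 21.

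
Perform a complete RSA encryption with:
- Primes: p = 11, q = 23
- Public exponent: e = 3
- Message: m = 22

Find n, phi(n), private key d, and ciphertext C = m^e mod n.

Step 1: n = 11 * 23 = 253.
Step 2: phi(n) = (11-1)(23-1) = 10 * 22 = 220.
Step 3: Find d = 3^(-1) mod 220 = 147.
  Verify: 3 * 147 = 441 = 1 (mod 220).
Step 4: C = 22^3 mod 253 = 22.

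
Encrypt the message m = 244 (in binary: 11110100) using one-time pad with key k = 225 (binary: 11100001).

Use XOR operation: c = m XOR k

Step 1: Write out the XOR operation bit by bit:
  Message: 11110100
  Key:     11100001
  XOR:     00010101
Step 2: Convert to decimal: 00010101 = 21.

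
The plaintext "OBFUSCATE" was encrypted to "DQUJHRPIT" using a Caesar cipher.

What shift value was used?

Step 1: Compare first letters: O (position 14) -> D (position 3).
Step 2: Shift = (3 - 14) mod 26 = 15.
The shift value is 15.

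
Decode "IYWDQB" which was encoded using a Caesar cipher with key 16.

Step 1: Reverse the shift by subtracting 16 from each letter position.
  I (position 8) -> position (8-16) mod 26 = 18 -> S
  Y (position 24) -> position (24-16) mod 26 = 8 -> I
  W (position 22) -> position (22-16) mod 26 = 6 -> G
  D (position 3) -> position (3-16) mod 26 = 13 -> N
  Q (position 16) -> position (16-16) mod 26 = 0 -> A
  B (position 1) -> position (1-16) mod 26 = 11 -> L
Decrypted message: SIGNAL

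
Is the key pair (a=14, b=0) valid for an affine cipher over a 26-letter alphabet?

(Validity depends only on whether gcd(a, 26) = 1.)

Step 1: Compute gcd(14, 26).
Step 2: gcd(14, 26) = 2.
Since gcd = 2 != 1, 14 shares a common factor with 26, so it cannot be used.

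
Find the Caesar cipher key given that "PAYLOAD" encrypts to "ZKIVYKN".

Step 1: Compare first letters: P (position 15) -> Z (position 25).
Step 2: Shift = (25 - 15) mod 26 = 10.
The shift value is 10.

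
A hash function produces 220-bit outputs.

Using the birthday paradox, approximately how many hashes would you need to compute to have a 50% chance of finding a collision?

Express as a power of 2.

Step 1: The birthday paradox gives collision probability ~50% after sqrt(2^n) = 2^(n/2) hashes.
Step 2: For 220-bit output: 2^(220/2) = 2^110.
Step 3: Approximately 2^110 hash computations needed.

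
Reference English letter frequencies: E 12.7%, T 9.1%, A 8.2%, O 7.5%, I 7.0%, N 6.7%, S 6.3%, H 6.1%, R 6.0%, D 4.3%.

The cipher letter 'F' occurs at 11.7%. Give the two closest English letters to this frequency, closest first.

Step 1: Observed frequency of 'F' is 11.7%.
Step 2: Compute distances to each reference frequency and sort:
  E (12.7%): difference = 1.0% <-- BEST
  T (9.1%): difference = 2.6% <-- RUNNER-UP
  A (8.2%): difference = 3.5%
  O (7.5%): difference = 4.2%
  I (7.0%): difference = 4.7%
Step 3: Most likely is 'E' (12.7%, diff 1.0%); second most likely is 'T' (9.1%, diff 2.6%).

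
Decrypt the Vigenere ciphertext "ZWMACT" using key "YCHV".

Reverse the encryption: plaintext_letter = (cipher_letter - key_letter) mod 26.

Step 1: Extend key: YCHVYC
Step 2: Decrypt each letter (c - k) mod 26:
  Z(25) - Y(24) = (25-24) mod 26 = 1 = B
  W(22) - C(2) = (22-2) mod 26 = 20 = U
  M(12) - H(7) = (12-7) mod 26 = 5 = F
  A(0) - V(21) = (0-21) mod 26 = 5 = F
  C(2) - Y(24) = (2-24) mod 26 = 4 = E
  T(19) - C(2) = (19-2) mod 26 = 17 = R
Plaintext: BUFFER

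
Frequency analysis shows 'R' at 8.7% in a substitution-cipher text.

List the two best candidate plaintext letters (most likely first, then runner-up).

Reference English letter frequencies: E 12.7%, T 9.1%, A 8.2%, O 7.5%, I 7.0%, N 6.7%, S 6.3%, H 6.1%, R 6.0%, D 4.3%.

Step 1: Observed frequency of 'R' is 8.7%.
Step 2: Compute distances to each reference frequency and sort:
  T (9.1%): difference = 0.4% <-- BEST
  A (8.2%): difference = 0.5% <-- RUNNER-UP
  O (7.5%): difference = 1.2%
  I (7.0%): difference = 1.7%
  N (6.7%): difference = 2.0%
Step 3: Most likely is 'T' (9.1%, diff 0.4%); second most likely is 'A' (8.2%, diff 0.5%).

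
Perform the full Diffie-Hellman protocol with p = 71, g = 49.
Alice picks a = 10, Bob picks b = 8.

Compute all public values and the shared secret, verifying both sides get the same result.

Step 1: A = g^a mod p = 49^10 mod 71 = 37.
Step 2: B = g^b mod p = 49^8 mod 71 = 19.
Step 3: Alice computes s = B^a mod p = 19^10 mod 71 = 37.
Step 4: Bob computes s = A^b mod p = 37^8 mod 71 = 37.
Both sides agree: shared secret = 37.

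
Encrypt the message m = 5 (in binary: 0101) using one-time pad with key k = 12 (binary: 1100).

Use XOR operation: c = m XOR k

Step 1: Write out the XOR operation bit by bit:
  Message: 0101
  Key:     1100
  XOR:     1001
Step 2: Convert to decimal: 1001 = 9.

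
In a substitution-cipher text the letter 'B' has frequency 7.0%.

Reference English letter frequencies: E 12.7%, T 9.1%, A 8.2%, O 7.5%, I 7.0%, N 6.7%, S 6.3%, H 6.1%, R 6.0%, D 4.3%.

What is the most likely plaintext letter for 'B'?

Step 1: The observed frequency is 7.0%.
Step 2: Compare with English frequencies:
  E: 12.7% (difference: 5.7%)
  T: 9.1% (difference: 2.1%)
  A: 8.2% (difference: 1.2%)
  O: 7.5% (difference: 0.5%)
  I: 7.0% (difference: 0.0%) <-- closest
  N: 6.7% (difference: 0.3%)
  S: 6.3% (difference: 0.7%)
  H: 6.1% (difference: 0.9%)
  R: 6.0% (difference: 1.0%)
  D: 4.3% (difference: 2.7%)
Step 3: 'B' most likely represents 'I' (frequency 7.0%).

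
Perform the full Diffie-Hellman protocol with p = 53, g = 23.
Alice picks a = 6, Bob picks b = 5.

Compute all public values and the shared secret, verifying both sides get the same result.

Step 1: A = g^a mod p = 23^6 mod 53 = 52.
Step 2: B = g^b mod p = 23^5 mod 53 = 23.
Step 3: Alice computes s = B^a mod p = 23^6 mod 53 = 52.
Step 4: Bob computes s = A^b mod p = 52^5 mod 53 = 52.
Both sides agree: shared secret = 52.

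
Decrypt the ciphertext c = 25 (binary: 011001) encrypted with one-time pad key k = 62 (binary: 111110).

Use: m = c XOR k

Step 1: XOR ciphertext with key:
  Ciphertext: 011001
  Key:        111110
  XOR:        100111
Step 2: Plaintext = 100111 = 39 in decimal.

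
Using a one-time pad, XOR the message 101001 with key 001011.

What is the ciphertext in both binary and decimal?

Step 1: Write out the XOR operation bit by bit:
  Message: 101001
  Key:     001011
  XOR:     100010
Step 2: Convert to decimal: 100010 = 34.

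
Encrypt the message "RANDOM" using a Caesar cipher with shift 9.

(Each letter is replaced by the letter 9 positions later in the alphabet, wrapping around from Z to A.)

Step 1: For each letter, shift forward by 9 positions (mod 26).
  R (position 17) -> position (17+9) mod 26 = 0 -> A
  A (position 0) -> position (0+9) mod 26 = 9 -> J
  N (position 13) -> position (13+9) mod 26 = 22 -> W
  D (position 3) -> position (3+9) mod 26 = 12 -> M
  O (position 14) -> position (14+9) mod 26 = 23 -> X
  M (position 12) -> position (12+9) mod 26 = 21 -> V
Result: AJWMXV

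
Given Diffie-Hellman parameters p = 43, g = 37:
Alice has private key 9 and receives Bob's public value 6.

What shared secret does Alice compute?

Step 1: s = B^a mod p = 6^9 mod 43.
  6^1 mod 43 = 6
  6^2 mod 43 = (6 * 6) mod 43 = 36
  6^3 mod 43 = (36 * 6) mod 43 = 1
  6^4 mod 43 = (1 * 6) mod 43 = 6
  6^5 mod 43 = (6 * 6) mod 43 = 36
  6^6 mod 43 = (36 * 6) mod 43 = 1
  6^7 mod 43 = (1 * 6) mod 43 = 6
  6^8 mod 43 = (6 * 6) mod 43 = 36
  6^9 mod 43 = (36 * 6) mod 43 = 1
Result: shared secret = 1.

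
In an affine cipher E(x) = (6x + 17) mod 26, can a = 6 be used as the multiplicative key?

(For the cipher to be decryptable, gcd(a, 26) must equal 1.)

Step 1: Compute gcd(6, 26).
Step 2: gcd(6, 26) = 2.
Since gcd = 2 != 1, 6 shares a common factor with 26, so it cannot be used.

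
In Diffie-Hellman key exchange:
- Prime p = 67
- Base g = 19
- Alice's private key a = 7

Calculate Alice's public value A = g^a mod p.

Step 1: A = g^a mod p = 19^7 mod 67.
  19^1 mod 67 = 19
  19^2 mod 67 = (19 * 19) mod 67 = 26
  19^3 mod 67 = (26 * 19) mod 67 = 25
  19^4 mod 67 = (25 * 19) mod 67 = 6
  19^5 mod 67 = (6 * 19) mod 67 = 47
  19^6 mod 67 = (47 * 19) mod 67 = 22
  19^7 mod 67 = (22 * 19) mod 67 = 16
Result: A = 16.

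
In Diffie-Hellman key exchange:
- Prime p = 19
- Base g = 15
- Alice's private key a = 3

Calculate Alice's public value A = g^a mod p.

Step 1: A = g^a mod p = 15^3 mod 19.
  15^1 mod 19 = 15
  15^2 mod 19 = (15 * 15) mod 19 = 16
  15^3 mod 19 = (16 * 15) mod 19 = 12
Result: A = 12.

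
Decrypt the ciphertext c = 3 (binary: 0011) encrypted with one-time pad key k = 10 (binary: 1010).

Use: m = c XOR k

Step 1: XOR ciphertext with key:
  Ciphertext: 0011
  Key:        1010
  XOR:        1001
Step 2: Plaintext = 1001 = 9 in decimal.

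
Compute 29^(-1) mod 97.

Step 1: We need x such that 29 * x = 1 (mod 97).
Step 2: Using the extended Euclidean algorithm or trial:
  29 * 87 = 2523 = 26 * 97 + 1.
Step 3: Since 2523 mod 97 = 1, the inverse is x = 87.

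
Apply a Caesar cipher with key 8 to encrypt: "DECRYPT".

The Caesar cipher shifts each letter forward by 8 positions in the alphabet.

Step 1: For each letter, shift forward by 8 positions (mod 26).
  D (position 3) -> position (3+8) mod 26 = 11 -> L
  E (position 4) -> position (4+8) mod 26 = 12 -> M
  C (position 2) -> position (2+8) mod 26 = 10 -> K
  R (position 17) -> position (17+8) mod 26 = 25 -> Z
  Y (position 24) -> position (24+8) mod 26 = 6 -> G
  P (position 15) -> position (15+8) mod 26 = 23 -> X
  T (position 19) -> position (19+8) mod 26 = 1 -> B
Result: LMKZGXB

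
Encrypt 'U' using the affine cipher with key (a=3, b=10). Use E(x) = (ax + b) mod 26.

Step 1: Convert 'U' to number: x = 20.
Step 2: E(20) = (3 * 20 + 10) mod 26 = 70 mod 26 = 18.
Step 3: Convert 18 back to letter: S.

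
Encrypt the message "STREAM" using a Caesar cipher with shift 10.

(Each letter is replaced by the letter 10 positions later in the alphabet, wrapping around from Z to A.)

Step 1: For each letter, shift forward by 10 positions (mod 26).
  S (position 18) -> position (18+10) mod 26 = 2 -> C
  T (position 19) -> position (19+10) mod 26 = 3 -> D
  R (position 17) -> position (17+10) mod 26 = 1 -> B
  E (position 4) -> position (4+10) mod 26 = 14 -> O
  A (position 0) -> position (0+10) mod 26 = 10 -> K
  M (position 12) -> position (12+10) mod 26 = 22 -> W
Result: CDBOKW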